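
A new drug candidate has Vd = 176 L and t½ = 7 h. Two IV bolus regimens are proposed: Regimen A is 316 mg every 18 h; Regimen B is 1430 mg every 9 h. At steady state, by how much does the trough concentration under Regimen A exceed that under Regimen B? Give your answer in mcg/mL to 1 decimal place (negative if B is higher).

Regimen A: f = (1/2)^(18/7) ≈ 0.1682; Cmin,ss = (316/176)·f/(1−f) ≈ 0.363 mcg/mL.
Regimen B: f = (1/2)^(9/7) ≈ 0.4102; Cmin,ss = (1430/176)·f/(1−f) ≈ 5.651 mcg/mL.
Difference ≈ 0.363 − 5.651 ≈ -5.288 mcg/mL.

-5.3 mcg/mL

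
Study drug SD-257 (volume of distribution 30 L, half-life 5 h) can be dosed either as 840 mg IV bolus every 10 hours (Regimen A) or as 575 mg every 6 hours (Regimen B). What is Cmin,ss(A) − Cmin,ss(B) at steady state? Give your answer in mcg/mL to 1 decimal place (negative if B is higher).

Regimen A: f = (1/2)^(10/5) ≈ 0.2500; Cmin,ss = (840/30)·f/(1−f) ≈ 9.333 mcg/mL.
Regimen B: f = (1/2)^(6/5) ≈ 0.4353; Cmin,ss = (575/30)·f/(1−f) ≈ 14.775 mcg/mL.
Difference ≈ 9.333 − 14.775 ≈ -5.442 mcg/mL.

-5.4 mcg/mL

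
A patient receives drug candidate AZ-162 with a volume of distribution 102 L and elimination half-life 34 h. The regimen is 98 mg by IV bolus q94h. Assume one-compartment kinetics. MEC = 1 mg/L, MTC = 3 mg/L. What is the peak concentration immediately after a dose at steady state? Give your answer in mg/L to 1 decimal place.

1.1 mg/L

k = ln2/t½ = ln2/34 ≈ 0.020387 h⁻¹; fraction remaining f = e^(−kτ) = e^(−0.020387×94) ≈ 0.1471.
Accumulation ratio R = 1/(1 − f) ≈ 1/0.8529 ≈ 1.1725.
Single-dose peak C₀ = D/Vd = 98/102 ≈ 0.961 mg/L.
Cmax,ss = C₀/(1 − f) ≈ 0.961/0.8529 ≈ 1.127 mg/L.
Peak 1.1 mg/L vs MTC 3 mg/L: below toxic threshold.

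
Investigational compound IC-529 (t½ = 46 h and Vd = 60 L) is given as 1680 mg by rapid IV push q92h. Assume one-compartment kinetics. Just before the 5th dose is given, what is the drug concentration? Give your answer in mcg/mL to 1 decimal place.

9.3 mcg/mL

f = (1/2)^(τ/t½) = (1/2)^(92/46) ≈ 0.2500.
C₀ = D/Vd = 1680/60 ≈ 28.000 mcg/mL.
Before the 5th dose, 4 doses have been given. Superposition: Cmin = C₀·(f + f² + … + f^4).
≈ 28.000 × (0.2500 + 0.0625 + 0.0156 + 0.0039) ≈ 28.000 × 0.3320 ≈ 9.296 mcg/mL.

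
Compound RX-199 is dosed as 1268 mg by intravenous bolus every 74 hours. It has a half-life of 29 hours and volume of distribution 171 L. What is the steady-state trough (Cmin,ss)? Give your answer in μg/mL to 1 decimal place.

Over one 74-h interval, 74/29 ≈ 2.5517 half-lives elapse, leaving f ≈ 0.1706 of each dose.
At steady state, accumulation factor R = 1/(1 − e^(−kτ)) ≈ 1.2057.
Single-dose peak C₀ = D/Vd = 1268/171 ≈ 7.415 μg/mL.
Steady-state peak Cmax,ss = C₀·R ≈ 7.415 × 1.2057 ≈ 8.940 μg/mL.
Steady-state trough Cmin,ss = Cmax,ss·f ≈ 8.940 × 0.1706 ≈ 1.525 μg/mL.

1.5 μg/mL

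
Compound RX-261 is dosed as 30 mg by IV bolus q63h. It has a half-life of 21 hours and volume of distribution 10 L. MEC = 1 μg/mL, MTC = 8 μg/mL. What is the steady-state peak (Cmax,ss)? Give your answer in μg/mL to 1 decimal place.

3.4 μg/mL

The dosing interval is 3 half-lives, so f = 2^(−3) = 0.125.
Accumulation ratio R = 1/(1 − f) = 1/0.875 = 8/7.
Single-dose peak C₀ = D/Vd = 30/10 = 3 μg/mL.
Steady-state peak Cmax,ss = C₀·R = 3 × 8/7 ≈ 3.429 μg/mL.
Peak 3.4 μg/mL vs MTC 8 μg/mL: below toxic threshold.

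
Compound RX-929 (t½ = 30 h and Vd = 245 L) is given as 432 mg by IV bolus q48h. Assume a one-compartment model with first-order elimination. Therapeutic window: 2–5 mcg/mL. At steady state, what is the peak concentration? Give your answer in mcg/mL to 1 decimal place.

2.6 mcg/mL

k = ln2/t½ = ln2/30 ≈ 0.023105 h⁻¹; fraction remaining f = e^(−kτ) = e^(−0.023105×48) ≈ 0.3299.
At steady state, accumulation factor R = 1/(1 − e^(−kτ)) ≈ 1.4923.
Each bolus raises the concentration by D/Vd = 432/245 ≈ 1.763 mcg/mL.
Cmax,ss = C₀/(1 − f) ≈ 1.763/0.6701 ≈ 2.631 mcg/mL.
Peak 2.6 mcg/mL vs MTC 5 mcg/mL: below toxic threshold.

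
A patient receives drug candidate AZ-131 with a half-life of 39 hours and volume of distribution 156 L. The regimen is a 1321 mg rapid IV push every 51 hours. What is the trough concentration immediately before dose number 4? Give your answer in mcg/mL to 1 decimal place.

5.4 mcg/mL

f = (1/2)^(τ/t½) = (1/2)^(51/39) ≈ 0.4040.
C₀ = D/Vd = 1321/156 ≈ 8.468 mcg/mL.
Before the 4th dose, 3 doses have been given. Superposition: Cmin = C₀·(f + f² + … + f^3).
≈ 8.468 × (0.4040 + 0.1632 + 0.0659) ≈ 8.468 × 0.6331 ≈ 5.361 mcg/mL.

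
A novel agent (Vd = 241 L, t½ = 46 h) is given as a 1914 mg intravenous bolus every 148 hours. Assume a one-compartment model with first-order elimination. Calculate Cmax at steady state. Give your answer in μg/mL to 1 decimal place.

Over one 148-h interval, 148/46 ≈ 3.2174 half-lives elapse, leaving f ≈ 0.1075 of each dose.
At steady state, accumulation factor R = 1/(1 − e^(−kτ)) ≈ 1.1204.
Single-dose peak C₀ = D/Vd = 1914/241 ≈ 7.942 μg/mL.
Steady-state peak Cmax,ss = C₀·R ≈ 7.942 × 1.1204 ≈ 8.898 μg/mL.

8.9 μg/mL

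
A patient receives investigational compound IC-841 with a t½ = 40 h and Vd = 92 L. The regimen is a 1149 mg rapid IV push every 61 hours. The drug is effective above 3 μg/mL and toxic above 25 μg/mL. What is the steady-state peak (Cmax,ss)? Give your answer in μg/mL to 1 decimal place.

Over one 61-h interval, 61/40 ≈ 1.525 half-lives elapse, leaving f ≈ 0.3475 of each dose.
At steady state, accumulation factor R = 1/(1 − e^(−kτ)) ≈ 1.5326.
Single-dose peak C₀ = D/Vd = 1149/92 ≈ 12.489 μg/mL.
Steady-state peak Cmax,ss = C₀·R ≈ 12.489 × 1.5326 ≈ 19.141 μg/mL.
Peak 19.1 μg/mL vs MTC 25 μg/mL: below toxic threshold.

19.1 μg/mL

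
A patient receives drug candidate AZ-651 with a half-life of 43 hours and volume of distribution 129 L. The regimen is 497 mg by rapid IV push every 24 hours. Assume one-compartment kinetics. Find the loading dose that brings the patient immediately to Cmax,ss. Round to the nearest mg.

1549 mg

f = (1/2)^(24/43) ≈ 0.679177; accumulation ratio R = 1/(1−f) ≈ 3.11698.
Loading dose to hit Cmax,ss on first dose: D_load = D_maint·R ≈ 497 × 3.11698 ≈ 1549.14 mg.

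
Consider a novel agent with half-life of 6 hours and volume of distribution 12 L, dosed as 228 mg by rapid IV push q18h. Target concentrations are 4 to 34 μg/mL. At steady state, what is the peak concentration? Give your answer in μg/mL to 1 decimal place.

21.7 μg/mL

The dosing interval is 3 half-lives, so f = 2^(−3) = 0.125.
Accumulation ratio R = 1/(1 − f) = 1/0.875 = 8/7.
Single-dose peak C₀ = D/Vd = 228/12 = 19 μg/mL.
Steady-state peak Cmax,ss = C₀·R = 19 × 8/7 ≈ 21.714 μg/mL.
Peak 21.7 μg/mL vs MTC 34 μg/mL: below toxic threshold.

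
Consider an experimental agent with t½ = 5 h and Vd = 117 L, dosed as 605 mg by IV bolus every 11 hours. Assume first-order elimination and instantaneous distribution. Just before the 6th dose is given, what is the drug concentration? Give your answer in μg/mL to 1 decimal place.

f = (1/2)^(τ/t½) = (1/2)^(11/5) ≈ 0.2176.
C₀ = D/Vd = 605/117 ≈ 5.171 μg/mL.
Before the 6th dose, 5 doses have been given. Superposition: Cmin = C₀·(f + f² + … + f^5).
≈ 5.171 × (0.2176 + 0.0473 + 0.0103 + 0.0022 + 0.0005) ≈ 5.171 × 0.2779 ≈ 1.437 μg/mL.

1.4 μg/mL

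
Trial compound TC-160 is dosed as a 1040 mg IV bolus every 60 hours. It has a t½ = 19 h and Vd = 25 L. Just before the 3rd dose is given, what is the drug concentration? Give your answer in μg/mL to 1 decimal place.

5.2 μg/mL

f = (1/2)^(τ/t½) = (1/2)^(60/19) ≈ 0.1120.
C₀ = D/Vd = 1040/25 ≈ 41.600 μg/mL.
Before the 3rd dose, 2 doses have been given. Superposition: Cmin = C₀·(f + f²).
≈ 41.600 × (0.1120 + 0.0125) ≈ 41.600 × 0.1245 ≈ 5.179 μg/mL.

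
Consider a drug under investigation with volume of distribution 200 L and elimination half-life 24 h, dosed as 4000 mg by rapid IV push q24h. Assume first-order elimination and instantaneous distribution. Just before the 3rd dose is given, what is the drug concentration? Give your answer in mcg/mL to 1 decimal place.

15.0 mcg/mL

f = (1/2)^(τ/t½) = (1/2)^(24/24) ≈ 0.5000.
C₀ = D/Vd = 4000/200 ≈ 20.000 mcg/mL.
Before the 3rd dose, 2 doses have been given. Superposition: Cmin = C₀·(f + f²).
≈ 20.000 × (0.5000 + 0.2500) ≈ 20.000 × 0.7500 ≈ 15.000 mcg/mL.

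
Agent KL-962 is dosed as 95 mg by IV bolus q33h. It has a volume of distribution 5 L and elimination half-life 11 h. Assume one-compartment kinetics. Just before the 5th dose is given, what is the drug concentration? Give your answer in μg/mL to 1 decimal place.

f = (1/2)^(τ/t½) = (1/2)^(33/11) ≈ 0.1250.
C₀ = D/Vd = 95/5 ≈ 19.000 μg/mL.
Before the 5th dose, 4 doses have been given. Superposition: Cmin = C₀·(f + f² + … + f^4).
≈ 19.000 × (0.1250 + 0.0156 + 0.0020 + 0.0002) ≈ 19.000 × 0.1428 ≈ 2.713 μg/mL.

2.7 μg/mL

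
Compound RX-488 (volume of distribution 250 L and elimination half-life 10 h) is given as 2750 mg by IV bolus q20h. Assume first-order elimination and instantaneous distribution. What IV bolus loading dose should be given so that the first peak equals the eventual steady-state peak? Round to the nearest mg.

3667 mg

f = (1/2)^(20/10) ≈ 0.250000; accumulation ratio R = 1/(1−f) ≈ 1.33333.
Loading dose to hit Cmax,ss on first dose: D_load = D_maint·R ≈ 2750 × 1.33333 ≈ 3666.66 mg.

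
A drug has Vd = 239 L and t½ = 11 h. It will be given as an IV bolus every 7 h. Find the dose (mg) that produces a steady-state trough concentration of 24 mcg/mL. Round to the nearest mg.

3180 mg

τ/t½ = 7/11 ≈ 0.63636, so f = (1/2)^(7/11) ≈ 0.643332.
Cmin,ss = (D/Vd)·f/(1−f), so D = Cmin,ss·Vd·(1−f)/f.
D = 24 × 239 × (1−f)/f ≈ 24 × 239 × 0.55441 ≈ 3180.10 mg.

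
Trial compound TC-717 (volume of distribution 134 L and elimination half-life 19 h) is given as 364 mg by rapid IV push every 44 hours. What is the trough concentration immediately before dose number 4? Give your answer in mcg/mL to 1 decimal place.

f = (1/2)^(τ/t½) = (1/2)^(44/19) ≈ 0.2009.
C₀ = D/Vd = 364/134 ≈ 2.716 mcg/mL.
Before the 4th dose, 3 doses have been given. Superposition: Cmin = C₀·(f + f² + … + f^3).
≈ 2.716 × (0.2009 + 0.0404 + 0.0081) ≈ 2.716 × 0.2494 ≈ 0.677 mcg/mL.

0.7 mcg/mL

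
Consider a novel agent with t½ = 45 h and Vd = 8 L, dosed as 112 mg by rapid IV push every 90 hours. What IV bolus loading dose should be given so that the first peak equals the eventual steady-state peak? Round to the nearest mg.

149 mg

f = (1/2)^(90/45) ≈ 0.250000; accumulation ratio R = 1/(1−f) ≈ 1.33333.
Loading dose to hit Cmax,ss on first dose: D_load = D_maint·R ≈ 112 × 1.33333 ≈ 149.33 mg.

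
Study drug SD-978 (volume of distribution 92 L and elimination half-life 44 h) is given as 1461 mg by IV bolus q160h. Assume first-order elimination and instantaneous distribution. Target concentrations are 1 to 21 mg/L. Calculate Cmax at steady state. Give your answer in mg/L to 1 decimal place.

17.3 mg/L

τ/t½ = 160/44 ≈ 3.6364, so fraction remaining f = (1/2)^(160/44) ≈ 0.0804.
At steady state, accumulation factor R = 1/(1 − e^(−kτ)) ≈ 1.0874.
Each bolus raises the concentration by D/Vd = 1461/92 ≈ 15.880 mg/L.
Cmax,ss = C₀/(1 − f) ≈ 15.880/0.9196 ≈ 17.268 mg/L.
Peak 17.3 mg/L vs MTC 21 mg/L: below toxic threshold.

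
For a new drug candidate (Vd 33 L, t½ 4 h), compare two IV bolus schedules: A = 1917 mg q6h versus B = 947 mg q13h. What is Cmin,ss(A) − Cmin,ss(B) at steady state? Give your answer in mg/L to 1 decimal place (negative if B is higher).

Regimen A: f = (1/2)^(6/4) ≈ 0.3536; Cmin,ss = (1917/33)·f/(1−f) ≈ 31.777 mg/L.
Regimen B: f = (1/2)^(13/4) ≈ 0.1051; Cmin,ss = (947/33)·f/(1−f) ≈ 3.370 mg/L.
Difference ≈ 31.777 − 3.370 ≈ 28.407 mg/L.

28.4 mg/L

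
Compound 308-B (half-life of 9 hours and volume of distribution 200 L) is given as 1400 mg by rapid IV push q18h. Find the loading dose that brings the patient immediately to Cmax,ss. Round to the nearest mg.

1867 mg

f = (1/2)^(18/9) ≈ 0.250000; accumulation ratio R = 1/(1−f) ≈ 1.33333.
Loading dose to hit Cmax,ss on first dose: D_load = D_maint·R ≈ 1400 × 1.33333 ≈ 1866.66 mg.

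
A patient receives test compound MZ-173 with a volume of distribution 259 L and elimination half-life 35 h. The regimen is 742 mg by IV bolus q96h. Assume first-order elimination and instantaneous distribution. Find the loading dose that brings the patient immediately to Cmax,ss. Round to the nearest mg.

f = (1/2)^(96/35) ≈ 0.149389; accumulation ratio R = 1/(1−f) ≈ 1.17563.
Loading dose to hit Cmax,ss on first dose: D_load = D_maint·R ≈ 742 × 1.17563 ≈ 872.32 mg.

872 mg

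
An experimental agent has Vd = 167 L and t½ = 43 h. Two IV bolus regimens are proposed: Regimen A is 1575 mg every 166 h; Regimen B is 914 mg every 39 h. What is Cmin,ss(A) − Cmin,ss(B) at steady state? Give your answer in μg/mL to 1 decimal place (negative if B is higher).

-5.6 μg/mL

Regimen A: f = (1/2)^(166/43) ≈ 0.0688; Cmin,ss = (1575/167)·f/(1−f) ≈ 0.697 μg/mL.
Regimen B: f = (1/2)^(39/43) ≈ 0.5333; Cmin,ss = (914/167)·f/(1−f) ≈ 6.254 μg/mL.
Difference ≈ 0.697 − 6.254 ≈ -5.557 μg/mL.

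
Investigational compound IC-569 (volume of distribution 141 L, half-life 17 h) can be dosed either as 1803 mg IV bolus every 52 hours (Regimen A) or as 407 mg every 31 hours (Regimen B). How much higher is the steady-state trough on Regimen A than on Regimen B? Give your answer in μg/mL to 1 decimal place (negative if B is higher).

0.6 μg/mL

Regimen A: f = (1/2)^(52/17) ≈ 0.1200; Cmin,ss = (1803/141)·f/(1−f) ≈ 1.744 μg/mL.
Regimen B: f = (1/2)^(31/17) ≈ 0.2825; Cmin,ss = (407/141)·f/(1−f) ≈ 1.137 μg/mL.
Difference ≈ 1.744 − 1.137 ≈ 0.607 μg/mL.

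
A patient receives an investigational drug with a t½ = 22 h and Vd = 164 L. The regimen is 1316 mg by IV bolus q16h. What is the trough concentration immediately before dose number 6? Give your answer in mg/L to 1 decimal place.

11.3 mg/L

f = (1/2)^(τ/t½) = (1/2)^(16/22) ≈ 0.6040.
C₀ = D/Vd = 1316/164 ≈ 8.024 mg/L.
Before the 6th dose, 5 doses have been given. Superposition: Cmin = C₀·(f + f² + … + f^5).
≈ 8.024 × (0.6040 + 0.3648 + 0.2203 + 0.1331 + 0.0804) ≈ 8.024 × 1.4026 ≈ 11.254 mg/L.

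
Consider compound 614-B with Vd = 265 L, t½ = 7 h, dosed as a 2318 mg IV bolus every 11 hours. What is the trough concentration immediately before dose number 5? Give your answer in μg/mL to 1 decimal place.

f = (1/2)^(τ/t½) = (1/2)^(11/7) ≈ 0.3365.
C₀ = D/Vd = 2318/265 ≈ 8.747 μg/mL.
Before the 5th dose, 4 doses have been given. Superposition: Cmin = C₀·(f + f² + … + f^4).
≈ 8.747 × (0.3365 + 0.1132 + 0.0381 + 0.0128) ≈ 8.747 × 0.5006 ≈ 4.379 μg/mL.

4.4 μg/mL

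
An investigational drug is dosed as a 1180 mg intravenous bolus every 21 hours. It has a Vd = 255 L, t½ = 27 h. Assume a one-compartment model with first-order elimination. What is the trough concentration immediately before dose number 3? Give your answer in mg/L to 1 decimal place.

4.3 mg/L

f = (1/2)^(τ/t½) = (1/2)^(21/27) ≈ 0.5833.
C₀ = D/Vd = 1180/255 ≈ 4.627 mg/L.
Before the 3rd dose, 2 doses have been given. Superposition: Cmin = C₀·(f + f²).
≈ 4.627 × (0.5833 + 0.3402) ≈ 4.627 × 0.9235 ≈ 4.273 mg/L.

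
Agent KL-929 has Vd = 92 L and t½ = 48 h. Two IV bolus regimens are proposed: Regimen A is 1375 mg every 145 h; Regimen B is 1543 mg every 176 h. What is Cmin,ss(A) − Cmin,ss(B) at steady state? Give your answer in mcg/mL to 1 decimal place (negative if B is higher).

0.7 mcg/mL

Regimen A: f = (1/2)^(145/48) ≈ 0.1232; Cmin,ss = (1375/92)·f/(1−f) ≈ 2.100 mcg/mL.
Regimen B: f = (1/2)^(176/48) ≈ 0.0787; Cmin,ss = (1543/92)·f/(1−f) ≈ 1.433 mcg/mL.
Difference ≈ 2.100 − 1.433 ≈ 0.667 mcg/mL.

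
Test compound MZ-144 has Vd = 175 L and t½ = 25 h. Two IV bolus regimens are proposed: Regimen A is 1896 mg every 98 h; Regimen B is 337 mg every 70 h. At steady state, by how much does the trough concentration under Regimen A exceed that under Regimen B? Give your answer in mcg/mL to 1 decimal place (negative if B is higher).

Regimen A: f = (1/2)^(98/25) ≈ 0.0661; Cmin,ss = (1896/175)·f/(1−f) ≈ 0.767 mcg/mL.
Regimen B: f = (1/2)^(70/25) ≈ 0.1436; Cmin,ss = (337/175)·f/(1−f) ≈ 0.323 mcg/mL.
Difference ≈ 0.767 − 0.323 ≈ 0.444 mcg/mL.

0.4 mcg/mL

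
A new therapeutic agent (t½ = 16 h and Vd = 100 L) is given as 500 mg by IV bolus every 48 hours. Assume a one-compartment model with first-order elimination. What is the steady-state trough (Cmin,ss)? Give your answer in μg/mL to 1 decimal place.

τ = 48 h = 3 half-lives, so f = (1/2)^3 = 0.125.
At steady state, R = 1/(1 − 0.125) = 8/7.
Single-dose peak C₀ = D/Vd = 500/100 = 5 μg/mL.
Steady-state peak Cmax,ss = C₀·R = 5 × 8/7 ≈ 5.714 μg/mL.
Steady-state trough Cmin,ss = Cmax,ss·f ≈ 5.714 × 0.125 ≈ 0.714 μg/mL.

0.7 μg/mL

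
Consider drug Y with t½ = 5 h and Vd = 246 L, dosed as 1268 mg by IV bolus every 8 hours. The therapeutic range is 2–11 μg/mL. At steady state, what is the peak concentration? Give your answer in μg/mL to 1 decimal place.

Over one 8-h interval, 8/5 ≈ 1.6 half-lives elapse, leaving f ≈ 0.3299 of each dose.
At steady state, accumulation factor R = 1/(1 − e^(−kτ)) ≈ 1.4923.
Single-dose peak C₀ = D/Vd = 1268/246 ≈ 5.154 μg/mL.
Steady-state peak Cmax,ss = C₀·R ≈ 5.154 × 1.4923 ≈ 7.691 μg/mL.
Peak 7.7 μg/mL vs MTC 11 μg/mL: below toxic threshold.

7.7 μg/mL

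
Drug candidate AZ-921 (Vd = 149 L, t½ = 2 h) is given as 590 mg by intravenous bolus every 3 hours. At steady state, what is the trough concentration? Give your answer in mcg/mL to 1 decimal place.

τ/t½ = 3/2 ≈ 1.5, so fraction remaining f = (1/2)^(3/2) ≈ 0.3536.
Accumulation ratio R = 1/(1 − f) ≈ 1/0.6464 ≈ 1.5470.
Single-dose peak C₀ = D/Vd = 590/149 ≈ 3.960 mcg/mL.
Steady-state peak Cmax,ss = C₀·R ≈ 3.960 × 1.5470 ≈ 6.126 mcg/mL.
Steady-state trough Cmin,ss = Cmax,ss·f ≈ 6.126 × 0.3536 ≈ 2.166 mcg/mL.

2.2 mcg/mL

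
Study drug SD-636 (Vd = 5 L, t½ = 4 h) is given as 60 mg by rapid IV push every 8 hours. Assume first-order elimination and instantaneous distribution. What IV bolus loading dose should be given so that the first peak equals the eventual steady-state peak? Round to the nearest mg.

80 mg

f = (1/2)^(8/4) ≈ 0.250000; accumulation ratio R = 1/(1−f) ≈ 1.33333.
Loading dose to hit Cmax,ss on first dose: D_load = D_maint·R ≈ 60 × 1.33333 ≈ 80.00 mg.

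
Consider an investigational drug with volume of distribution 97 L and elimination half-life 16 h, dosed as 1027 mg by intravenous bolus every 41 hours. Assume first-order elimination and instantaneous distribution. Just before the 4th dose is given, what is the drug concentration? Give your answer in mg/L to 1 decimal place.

2.1 mg/L

f = (1/2)^(τ/t½) = (1/2)^(41/16) ≈ 0.1693.
C₀ = D/Vd = 1027/97 ≈ 10.588 mg/L.
Before the 4th dose, 3 doses have been given. Superposition: Cmin = C₀·(f + f² + … + f^3).
≈ 10.588 × (0.1693 + 0.0287 + 0.0049) ≈ 10.588 × 0.2029 ≈ 2.148 mg/L.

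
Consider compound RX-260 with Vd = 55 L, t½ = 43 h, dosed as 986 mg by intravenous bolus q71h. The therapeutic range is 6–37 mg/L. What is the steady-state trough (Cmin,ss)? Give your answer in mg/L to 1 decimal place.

8.4 mg/L

Over one 71-h interval, 71/43 ≈ 1.6512 half-lives elapse, leaving f ≈ 0.3184 of each dose.
Each bolus raises the concentration by D/Vd = 986/55 ≈ 17.927 mg/L.
Steady-state trough Cmin,ss = C₀·f/(1−f) ≈ 17.927 × 0.3184/0.6816 ≈ 8.374 mg/L.
Trough 8.4 mg/L vs MEC 6 mg/L: adequate.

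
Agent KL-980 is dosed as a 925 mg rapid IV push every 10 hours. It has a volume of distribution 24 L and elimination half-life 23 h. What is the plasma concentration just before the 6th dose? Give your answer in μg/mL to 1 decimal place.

85.3 μg/mL

f = (1/2)^(τ/t½) = (1/2)^(10/23) ≈ 0.7398.
C₀ = D/Vd = 925/24 ≈ 38.542 μg/mL.
Before the 6th dose, 5 doses have been given. Superposition: Cmin = C₀·(f + f² + … + f^5).
≈ 38.542 × (0.7398 + 0.5473 + 0.4049 + 0.2995 + 0.2216) ≈ 38.542 × 2.2131 ≈ 85.297 μg/mL.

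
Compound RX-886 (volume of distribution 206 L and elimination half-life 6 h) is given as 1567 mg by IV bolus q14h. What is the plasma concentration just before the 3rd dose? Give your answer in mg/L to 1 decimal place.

1.8 mg/L

f = (1/2)^(τ/t½) = (1/2)^(14/6) ≈ 0.1984.
C₀ = D/Vd = 1567/206 ≈ 7.607 mg/L.
Before the 3rd dose, 2 doses have been given. Superposition: Cmin = C₀·(f + f²).
≈ 7.607 × (0.1984 + 0.0394) ≈ 7.607 × 0.2378 ≈ 1.809 mg/L.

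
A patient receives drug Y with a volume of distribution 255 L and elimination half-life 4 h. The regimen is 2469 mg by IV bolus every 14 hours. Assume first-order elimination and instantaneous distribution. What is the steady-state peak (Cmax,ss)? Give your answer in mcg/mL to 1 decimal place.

Over one 14-h interval, 14/4 ≈ 3.5 half-lives elapse, leaving f ≈ 0.0884 of each dose.
Accumulation ratio R = 1/(1 − f) ≈ 1/0.9116 ≈ 1.0970.
Each bolus raises the concentration by D/Vd = 2469/255 ≈ 9.682 mcg/mL.
Steady-state peak Cmax,ss = C₀·R ≈ 9.682 × 1.0970 ≈ 10.621 mcg/mL.

10.6 mcg/mL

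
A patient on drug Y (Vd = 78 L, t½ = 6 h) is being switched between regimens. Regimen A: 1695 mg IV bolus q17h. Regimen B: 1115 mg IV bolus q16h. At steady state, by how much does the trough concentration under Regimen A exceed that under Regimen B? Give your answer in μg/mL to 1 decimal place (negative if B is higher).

0.9 μg/mL

Regimen A: f = (1/2)^(17/6) ≈ 0.1403; Cmin,ss = (1695/78)·f/(1−f) ≈ 3.546 μg/mL.
Regimen B: f = (1/2)^(16/6) ≈ 0.1575; Cmin,ss = (1115/78)·f/(1−f) ≈ 2.672 μg/mL.
Difference ≈ 3.546 − 2.672 ≈ 0.874 μg/mL.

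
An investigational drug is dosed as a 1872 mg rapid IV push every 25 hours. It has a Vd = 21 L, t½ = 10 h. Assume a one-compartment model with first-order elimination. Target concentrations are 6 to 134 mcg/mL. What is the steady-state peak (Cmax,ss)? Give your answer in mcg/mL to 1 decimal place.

k = ln2/t½ = ln2/10 ≈ 0.069315 h⁻¹; fraction remaining f = e^(−kτ) = e^(−0.069315×25) ≈ 0.1768.
Accumulation ratio R = 1/(1 − f) ≈ 1/0.8232 ≈ 1.2148.
Each bolus raises the concentration by D/Vd = 1872/21 ≈ 89.143 mcg/mL.
Cmax,ss = C₀/(1 − f) ≈ 89.143/0.8232 ≈ 108.288 mcg/mL.
Peak 108.3 mcg/mL vs MTC 134 mcg/mL: below toxic threshold.

108.3 mcg/mL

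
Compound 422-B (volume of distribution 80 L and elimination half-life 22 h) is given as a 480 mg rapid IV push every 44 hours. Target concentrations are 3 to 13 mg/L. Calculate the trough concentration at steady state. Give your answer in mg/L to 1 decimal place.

τ = 44 h = 2 half-lives, so f = (1/2)^2 = 0.25.
At steady state, R = 1/(1 − 0.25) = 4/3.
Single-dose peak C₀ = D/Vd = 480/80 = 6 mg/L.
Steady-state peak Cmax,ss = C₀·R = 6 × 4/3 ≈ 8.000 mg/L.
Steady-state trough Cmin,ss = Cmax,ss·f ≈ 8.000 × 0.25 ≈ 2.000 mg/L.
Trough 2.0 mg/L vs MEC 3 mg/L: subtherapeutic.

2.0 mg/L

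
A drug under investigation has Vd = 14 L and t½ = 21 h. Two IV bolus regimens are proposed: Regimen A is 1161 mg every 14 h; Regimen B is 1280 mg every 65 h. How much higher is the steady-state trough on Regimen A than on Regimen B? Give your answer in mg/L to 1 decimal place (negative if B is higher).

129.1 mg/L

Regimen A: f = (1/2)^(14/21) ≈ 0.6300; Cmin,ss = (1161/14)·f/(1−f) ≈ 141.203 mg/L.
Regimen B: f = (1/2)^(65/21) ≈ 0.1170; Cmin,ss = (1280/14)·f/(1−f) ≈ 12.115 mg/L.
Difference ≈ 141.203 − 12.115 ≈ 129.088 mg/L.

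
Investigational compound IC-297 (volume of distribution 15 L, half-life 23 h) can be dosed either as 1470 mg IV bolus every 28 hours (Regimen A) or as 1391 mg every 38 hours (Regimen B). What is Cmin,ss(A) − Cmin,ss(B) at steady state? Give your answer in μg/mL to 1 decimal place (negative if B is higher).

30.7 μg/mL

Regimen A: f = (1/2)^(28/23) ≈ 0.4301; Cmin,ss = (1470/15)·f/(1−f) ≈ 73.960 μg/mL.
Regimen B: f = (1/2)^(38/23) ≈ 0.3182; Cmin,ss = (1391/15)·f/(1−f) ≈ 43.279 μg/mL.
Difference ≈ 73.960 − 43.279 ≈ 30.681 μg/mL.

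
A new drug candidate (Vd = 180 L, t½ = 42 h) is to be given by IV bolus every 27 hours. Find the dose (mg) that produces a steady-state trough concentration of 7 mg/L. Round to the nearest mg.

707 mg

τ/t½ = 27/42 ≈ 0.64286, so f = (1/2)^(27/42) ≈ 0.640443.
Cmin,ss = (D/Vd)·f/(1−f), so D = Cmin,ss·Vd·(1−f)/f.
D = 7 × 180 × (1−f)/f ≈ 7 × 180 × 0.56142 ≈ 707.39 mg.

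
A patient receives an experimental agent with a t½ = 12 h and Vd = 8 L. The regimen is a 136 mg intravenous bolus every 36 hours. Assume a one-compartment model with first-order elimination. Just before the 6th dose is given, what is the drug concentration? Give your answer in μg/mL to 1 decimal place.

2.4 μg/mL

f = (1/2)^(τ/t½) = (1/2)^(36/12) ≈ 0.1250.
C₀ = D/Vd = 136/8 ≈ 17.000 μg/mL.
Before the 6th dose, 5 doses have been given. Superposition: Cmin = C₀·(f + f² + … + f^5).
≈ 17.000 × (0.1250 + 0.0156 + 0.0020 + 0.0002 + 0.0000) ≈ 17.000 × 0.1428 ≈ 2.428 μg/mL.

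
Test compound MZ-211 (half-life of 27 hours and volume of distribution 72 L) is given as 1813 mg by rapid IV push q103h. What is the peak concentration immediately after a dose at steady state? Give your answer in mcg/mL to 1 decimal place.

k = ln2/t½ = ln2/27 ≈ 0.025672 h⁻¹; fraction remaining f = e^(−kτ) = e^(−0.025672×103) ≈ 0.0711.
Accumulation ratio R = 1/(1 − f) ≈ 1/0.9289 ≈ 1.0765.
Single-dose peak C₀ = D/Vd = 1813/72 ≈ 25.181 mcg/mL.
Cmax,ss = C₀/(1 − f) ≈ 25.181/0.9289 ≈ 27.108 mcg/mL.

27.1 mcg/mL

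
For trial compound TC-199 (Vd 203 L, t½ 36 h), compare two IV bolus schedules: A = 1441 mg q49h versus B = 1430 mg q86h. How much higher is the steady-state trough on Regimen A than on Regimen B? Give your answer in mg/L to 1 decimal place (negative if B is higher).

2.9 mg/L

Regimen A: f = (1/2)^(49/36) ≈ 0.3893; Cmin,ss = (1441/203)·f/(1−f) ≈ 4.525 mg/L.
Regimen B: f = (1/2)^(86/36) ≈ 0.1909; Cmin,ss = (1430/203)·f/(1−f) ≈ 1.662 mg/L.
Difference ≈ 4.525 − 1.662 ≈ 2.863 mg/L.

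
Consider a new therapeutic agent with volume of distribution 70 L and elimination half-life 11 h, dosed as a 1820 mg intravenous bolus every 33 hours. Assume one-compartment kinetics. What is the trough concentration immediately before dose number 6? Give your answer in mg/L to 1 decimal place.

3.7 mg/L

f = (1/2)^(τ/t½) = (1/2)^(33/11) ≈ 0.1250.
C₀ = D/Vd = 1820/70 ≈ 26.000 mg/L.
Before the 6th dose, 5 doses have been given. Superposition: Cmin = C₀·(f + f² + … + f^5).
≈ 26.000 × (0.1250 + 0.0156 + 0.0020 + 0.0002 + 0.0000) ≈ 26.000 × 0.1428 ≈ 3.713 mg/L.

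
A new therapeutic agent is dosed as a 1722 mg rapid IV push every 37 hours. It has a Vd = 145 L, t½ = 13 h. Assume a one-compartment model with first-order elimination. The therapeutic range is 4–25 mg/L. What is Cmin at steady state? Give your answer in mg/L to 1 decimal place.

τ/t½ = 37/13 ≈ 2.8462, so fraction remaining f = (1/2)^(37/13) ≈ 0.1391.
Accumulation ratio R = 1/(1 − f) ≈ 1/0.8609 ≈ 1.1616.
Single-dose peak C₀ = D/Vd = 1722/145 ≈ 11.876 mg/L.
Steady-state peak Cmax,ss = C₀·R ≈ 11.876 × 1.1616 ≈ 13.795 mg/L.
Steady-state trough Cmin,ss = Cmax,ss·f ≈ 13.795 × 0.1391 ≈ 1.919 mg/L.
Trough 1.9 mg/L vs MEC 4 mg/L: subtherapeutic.

1.9 mg/L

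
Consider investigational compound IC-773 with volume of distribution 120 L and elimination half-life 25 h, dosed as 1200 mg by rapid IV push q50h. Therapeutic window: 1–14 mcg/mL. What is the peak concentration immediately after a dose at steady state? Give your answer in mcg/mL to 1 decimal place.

13.3 mcg/mL

τ = 50 h = 2 half-lives, so f = (1/2)^2 = 0.25.
At steady state, R = 1/(1 − 0.25) = 4/3.
Single-dose peak C₀ = D/Vd = 1200/120 = 10 mcg/mL.
Steady-state peak Cmax,ss = C₀·R = 10 × 4/3 ≈ 13.333 mcg/mL.
Peak 13.3 mcg/mL vs MTC 14 mcg/mL: below toxic threshold.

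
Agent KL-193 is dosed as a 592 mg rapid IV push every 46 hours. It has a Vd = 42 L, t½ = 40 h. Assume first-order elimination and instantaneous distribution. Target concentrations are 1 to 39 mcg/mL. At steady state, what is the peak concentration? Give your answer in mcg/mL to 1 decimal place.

25.7 mcg/mL

τ/t½ = 46/40 ≈ 1.15, so fraction remaining f = (1/2)^(46/40) ≈ 0.4506.
Accumulation ratio R = 1/(1 − f) ≈ 1/0.5494 ≈ 1.8202.
Single-dose peak C₀ = D/Vd = 592/42 ≈ 14.095 mcg/mL.
Steady-state peak Cmax,ss = C₀·R ≈ 14.095 × 1.8202 ≈ 25.656 mcg/mL.
Peak 25.7 mcg/mL vs MTC 39 mcg/mL: below toxic threshold.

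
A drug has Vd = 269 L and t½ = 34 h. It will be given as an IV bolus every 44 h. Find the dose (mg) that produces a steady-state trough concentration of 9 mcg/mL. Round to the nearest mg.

τ/t½ = 44/34 ≈ 1.2941, so f = (1/2)^(44/34) ≈ 0.407785.
Cmin,ss = (D/Vd)·f/(1−f), so D = Cmin,ss·Vd·(1−f)/f.
D = 9 × 269 × (1−f)/f ≈ 9 × 269 × 1.45227 ≈ 3515.95 mg.

3516 mg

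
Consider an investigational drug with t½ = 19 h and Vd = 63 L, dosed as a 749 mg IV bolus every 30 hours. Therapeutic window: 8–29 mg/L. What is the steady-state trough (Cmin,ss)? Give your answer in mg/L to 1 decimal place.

6.0 mg/L

τ/t½ = 30/19 ≈ 1.5789, so fraction remaining f = (1/2)^(30/19) ≈ 0.3347.
Accumulation ratio R = 1/(1 − f) ≈ 1/0.6653 ≈ 1.5031.
Single-dose peak C₀ = D/Vd = 749/63 ≈ 11.889 mg/L.
Cmax,ss = C₀/(1 − f) ≈ 11.889/0.6653 ≈ 17.870 mg/L.
Steady-state trough Cmin,ss = Cmax,ss·f ≈ 17.870 × 0.3347 ≈ 5.981 mg/L.
Trough 6.0 mg/L vs MEC 8 mg/L: subtherapeutic.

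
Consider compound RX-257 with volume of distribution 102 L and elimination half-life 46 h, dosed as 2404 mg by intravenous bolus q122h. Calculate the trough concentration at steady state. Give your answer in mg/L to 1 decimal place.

4.5 mg/L

Over one 122-h interval, 122/46 ≈ 2.6522 half-lives elapse, leaving f ≈ 0.1591 of each dose.
At steady state, accumulation factor R = 1/(1 − e^(−kτ)) ≈ 1.1892.
Single-dose peak C₀ = D/Vd = 2404/102 ≈ 23.569 mg/L.
Cmax,ss = C₀/(1 − f) ≈ 23.569/0.8409 ≈ 28.028 mg/L.
One interval later, Cmin,ss = Cmax,ss·e^(−kτ) ≈ 28.028 × 0.1591 ≈ 4.459 mg/L.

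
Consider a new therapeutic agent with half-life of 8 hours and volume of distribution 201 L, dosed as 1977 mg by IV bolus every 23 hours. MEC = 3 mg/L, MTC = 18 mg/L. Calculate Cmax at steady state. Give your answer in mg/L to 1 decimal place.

τ/t½ = 23/8 ≈ 2.875, so fraction remaining f = (1/2)^(23/8) ≈ 0.1363.
At steady state, accumulation factor R = 1/(1 − e^(−kτ)) ≈ 1.1578.
Single-dose peak C₀ = D/Vd = 1977/201 ≈ 9.836 mg/L.
Steady-state peak Cmax,ss = C₀·R ≈ 9.836 × 1.1578 ≈ 11.388 mg/L.
Peak 11.4 mg/L vs MTC 18 mg/L: below toxic threshold.

11.4 mg/L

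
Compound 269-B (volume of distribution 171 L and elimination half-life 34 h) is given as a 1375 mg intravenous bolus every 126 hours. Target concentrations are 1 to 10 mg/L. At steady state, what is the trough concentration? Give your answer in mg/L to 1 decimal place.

0.7 mg/L

k = ln2/t½ = ln2/34 ≈ 0.020387 h⁻¹; fraction remaining f = e^(−kτ) = e^(−0.020387×126) ≈ 0.0766.
Single-dose peak C₀ = D/Vd = 1375/171 ≈ 8.041 mg/L.
Steady-state trough Cmin,ss = C₀·f/(1−f) ≈ 8.041 × 0.0766/0.9234 ≈ 0.667 mg/L.
Trough 0.7 mg/L vs MEC 1 mg/L: subtherapeutic.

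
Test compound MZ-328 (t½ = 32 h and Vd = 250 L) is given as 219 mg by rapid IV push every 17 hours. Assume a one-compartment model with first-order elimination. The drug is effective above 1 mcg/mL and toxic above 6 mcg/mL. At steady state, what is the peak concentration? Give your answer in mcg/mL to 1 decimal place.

2.8 mcg/mL

Over one 17-h interval, 17/32 ≈ 0.53125 half-lives elapse, leaving f ≈ 0.6920 of each dose.
Accumulation ratio R = 1/(1 − f) ≈ 1/0.3080 ≈ 3.2468.
Each bolus raises the concentration by D/Vd = 219/250 ≈ 0.876 mcg/mL.
Steady-state peak Cmax,ss = C₀·R ≈ 0.876 × 3.2468 ≈ 2.844 mcg/mL.
Peak 2.8 mcg/mL vs MTC 6 mcg/mL: below toxic threshold.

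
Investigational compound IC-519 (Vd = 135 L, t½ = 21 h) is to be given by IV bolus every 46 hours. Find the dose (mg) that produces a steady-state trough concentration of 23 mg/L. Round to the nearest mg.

τ/t½ = 46/21 ≈ 2.1905, so f = (1/2)^(46/21) ≈ 0.219079.
Cmin,ss = (D/Vd)·f/(1−f), so D = Cmin,ss·Vd·(1−f)/f.
D = 23 × 135 × (1−f)/f ≈ 23 × 135 × 3.56456 ≈ 11067.96 mg.

11068 mg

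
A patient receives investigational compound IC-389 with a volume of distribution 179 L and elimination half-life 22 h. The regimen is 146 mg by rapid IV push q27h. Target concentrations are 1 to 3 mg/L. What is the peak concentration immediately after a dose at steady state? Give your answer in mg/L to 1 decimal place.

1.4 mg/L

k = ln2/t½ = ln2/22 ≈ 0.031507 h⁻¹; fraction remaining f = e^(−kτ) = e^(−0.031507×27) ≈ 0.4271.
Accumulation ratio R = 1/(1 − f) ≈ 1/0.5729 ≈ 1.7455.
Each bolus raises the concentration by D/Vd = 146/179 ≈ 0.816 mg/L.
Steady-state peak Cmax,ss = C₀·R ≈ 0.816 × 1.7455 ≈ 1.424 mg/L.
Peak 1.4 mg/L vs MTC 3 mg/L: below toxic threshold.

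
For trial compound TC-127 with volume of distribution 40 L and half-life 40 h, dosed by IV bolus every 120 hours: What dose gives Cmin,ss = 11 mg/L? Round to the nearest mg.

τ/t½ = 120/40 ≈ 3, so f = (1/2)^(120/40) ≈ 0.125000.
Cmin,ss = (D/Vd)·f/(1−f), so D = Cmin,ss·Vd·(1−f)/f.
D = 11 × 40 × (1−f)/f ≈ 11 × 40 × 7.00000 ≈ 3080.00 mg.

3080 mg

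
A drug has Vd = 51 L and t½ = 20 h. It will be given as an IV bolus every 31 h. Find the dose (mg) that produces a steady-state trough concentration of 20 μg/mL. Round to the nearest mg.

τ/t½ = 31/20 ≈ 1.55, so f = (1/2)^(31/20) ≈ 0.341510.
Cmin,ss = (D/Vd)·f/(1−f), so D = Cmin,ss·Vd·(1−f)/f.
D = 20 × 51 × (1−f)/f ≈ 20 × 51 × 1.92817 ≈ 1966.73 mg.

1967 mg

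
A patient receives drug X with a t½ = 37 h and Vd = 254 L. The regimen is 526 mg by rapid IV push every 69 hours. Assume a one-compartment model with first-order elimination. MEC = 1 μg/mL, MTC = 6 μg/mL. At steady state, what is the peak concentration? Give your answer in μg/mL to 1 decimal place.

k = ln2/t½ = ln2/37 ≈ 0.018734 h⁻¹; fraction remaining f = e^(−kτ) = e^(−0.018734×69) ≈ 0.2745.
Accumulation ratio R = 1/(1 − f) ≈ 1/0.7255 ≈ 1.3784.
Single-dose peak C₀ = D/Vd = 526/254 ≈ 2.071 μg/mL.
Steady-state peak Cmax,ss = C₀·R ≈ 2.071 × 1.3784 ≈ 2.855 μg/mL.
Peak 2.9 μg/mL vs MTC 6 μg/mL: below toxic threshold.

2.9 μg/mL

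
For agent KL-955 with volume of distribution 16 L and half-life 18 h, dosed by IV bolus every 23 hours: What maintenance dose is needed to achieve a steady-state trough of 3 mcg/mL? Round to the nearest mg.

τ/t½ = 23/18 ≈ 1.2778, so f = (1/2)^(23/18) ≈ 0.412430.
Cmin,ss = (D/Vd)·f/(1−f), so D = Cmin,ss·Vd·(1−f)/f.
D = 3 × 16 × (1−f)/f ≈ 3 × 16 × 1.42465 ≈ 68.38 mg.

68 mg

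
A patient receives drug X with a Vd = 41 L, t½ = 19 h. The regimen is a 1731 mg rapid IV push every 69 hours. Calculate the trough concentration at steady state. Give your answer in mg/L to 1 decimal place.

Over one 69-h interval, 69/19 ≈ 3.6316 half-lives elapse, leaving f ≈ 0.0807 of each dose.
Single-dose peak C₀ = D/Vd = 1731/41 ≈ 42.220 mg/L.
Steady-state trough Cmin,ss = C₀·f/(1−f) ≈ 42.220 × 0.0807/0.9193 ≈ 3.706 mg/L.

3.7 mg/L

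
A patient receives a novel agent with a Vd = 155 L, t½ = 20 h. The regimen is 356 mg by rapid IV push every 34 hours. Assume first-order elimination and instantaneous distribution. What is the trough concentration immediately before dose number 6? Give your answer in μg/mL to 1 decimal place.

f = (1/2)^(τ/t½) = (1/2)^(34/20) ≈ 0.3078.
C₀ = D/Vd = 356/155 ≈ 2.297 μg/mL.
Before the 6th dose, 5 doses have been given. Superposition: Cmin = C₀·(f + f² + … + f^5).
≈ 2.297 × (0.3078 + 0.0947 + 0.0292 + 0.0090 + 0.0028) ≈ 2.297 × 0.4435 ≈ 1.019 μg/mL.

1.0 μg/mL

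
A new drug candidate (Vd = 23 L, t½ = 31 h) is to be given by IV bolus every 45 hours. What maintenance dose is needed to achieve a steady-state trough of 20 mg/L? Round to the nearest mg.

τ/t½ = 45/31 ≈ 1.4516, so f = (1/2)^(45/31) ≈ 0.365612.
Cmin,ss = (D/Vd)·f/(1−f), so D = Cmin,ss·Vd·(1−f)/f.
D = 20 × 23 × (1−f)/f ≈ 20 × 23 × 1.73514 ≈ 798.16 mg.

798 mg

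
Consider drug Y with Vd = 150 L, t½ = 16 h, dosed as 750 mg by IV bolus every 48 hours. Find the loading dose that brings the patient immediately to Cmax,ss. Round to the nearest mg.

f = (1/2)^(48/16) ≈ 0.125000; accumulation ratio R = 1/(1−f) ≈ 1.14286.
Loading dose to hit Cmax,ss on first dose: D_load = D_maint·R ≈ 750 × 1.14286 ≈ 857.14 mg.

857 mg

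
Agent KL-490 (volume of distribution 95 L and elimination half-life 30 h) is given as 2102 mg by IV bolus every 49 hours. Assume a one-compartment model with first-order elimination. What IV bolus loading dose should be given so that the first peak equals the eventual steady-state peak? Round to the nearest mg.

3102 mg

f = (1/2)^(49/30) ≈ 0.322343; accumulation ratio R = 1/(1−f) ≈ 1.47567.
Loading dose to hit Cmax,ss on first dose: D_load = D_maint·R ≈ 2102 × 1.47567 ≈ 3101.86 mg.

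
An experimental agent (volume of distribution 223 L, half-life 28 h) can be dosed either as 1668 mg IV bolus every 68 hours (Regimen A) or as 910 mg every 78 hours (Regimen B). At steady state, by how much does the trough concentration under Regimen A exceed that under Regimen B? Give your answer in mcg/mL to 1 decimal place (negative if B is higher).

Regimen A: f = (1/2)^(68/28) ≈ 0.1857; Cmin,ss = (1668/223)·f/(1−f) ≈ 1.706 mcg/mL.
Regimen B: f = (1/2)^(78/28) ≈ 0.1450; Cmin,ss = (910/223)·f/(1−f) ≈ 0.692 mcg/mL.
Difference ≈ 1.706 − 0.692 ≈ 1.014 mcg/mL.

1.0 mcg/mL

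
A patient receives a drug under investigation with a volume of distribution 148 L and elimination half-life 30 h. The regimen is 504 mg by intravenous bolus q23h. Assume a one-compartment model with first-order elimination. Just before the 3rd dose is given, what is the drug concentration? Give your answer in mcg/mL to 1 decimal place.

f = (1/2)^(τ/t½) = (1/2)^(23/30) ≈ 0.5878.
C₀ = D/Vd = 504/148 ≈ 3.405 mcg/mL.
Before the 3rd dose, 2 doses have been given. Superposition: Cmin = C₀·(f + f²).
≈ 3.405 × (0.5878 + 0.3455) ≈ 3.405 × 0.9333 ≈ 3.178 mcg/mL.

3.2 mcg/mL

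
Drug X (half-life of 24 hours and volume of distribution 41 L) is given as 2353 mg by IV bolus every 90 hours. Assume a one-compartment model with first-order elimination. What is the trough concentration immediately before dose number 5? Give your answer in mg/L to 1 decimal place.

4.6 mg/L

f = (1/2)^(τ/t½) = (1/2)^(90/24) ≈ 0.0743.
C₀ = D/Vd = 2353/41 ≈ 57.390 mg/L.
Before the 5th dose, 4 doses have been given. Superposition: Cmin = C₀·(f + f² + … + f^4).
≈ 57.390 × (0.0743 + 0.0055 + 0.0004 + 0.0000) ≈ 57.390 × 0.0802 ≈ 4.603 mg/L.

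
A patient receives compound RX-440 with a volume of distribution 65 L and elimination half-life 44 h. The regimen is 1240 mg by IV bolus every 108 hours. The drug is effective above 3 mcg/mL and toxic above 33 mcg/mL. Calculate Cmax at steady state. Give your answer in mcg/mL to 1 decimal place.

τ/t½ = 108/44 ≈ 2.4545, so fraction remaining f = (1/2)^(108/44) ≈ 0.1824.
Accumulation ratio R = 1/(1 − f) ≈ 1/0.8176 ≈ 1.2231.
Single-dose peak C₀ = D/Vd = 1240/65 ≈ 19.077 mcg/mL.
Steady-state peak Cmax,ss = C₀·R ≈ 19.077 × 1.2231 ≈ 23.333 mcg/mL.
Peak 23.3 mcg/mL vs MTC 33 mcg/mL: below toxic threshold.

23.3 mcg/mL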